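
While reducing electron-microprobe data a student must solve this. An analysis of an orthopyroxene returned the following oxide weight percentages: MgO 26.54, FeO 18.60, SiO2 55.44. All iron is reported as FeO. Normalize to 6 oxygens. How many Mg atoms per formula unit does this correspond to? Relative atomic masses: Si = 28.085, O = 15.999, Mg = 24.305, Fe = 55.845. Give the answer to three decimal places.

MgO: 26.54/40.304 = 0.65850 mol → 0.65850 mol Mg, 0.65850 mol O.
FeO: 18.60/71.844 = 0.25889 mol → 0.25889 mol Fe, 0.25889 mol O.
SiO2: 55.44/60.083 = 0.92272 mol → 0.92272 mol Si, 1.84544 mol O.
Total oxygen = 2.76283 mol. Normalization factor = 6/2.76283 = 2.17169.
Mg per 6 O = 0.65850 × 2.17169 = 1.430.

1.430 Mg apfu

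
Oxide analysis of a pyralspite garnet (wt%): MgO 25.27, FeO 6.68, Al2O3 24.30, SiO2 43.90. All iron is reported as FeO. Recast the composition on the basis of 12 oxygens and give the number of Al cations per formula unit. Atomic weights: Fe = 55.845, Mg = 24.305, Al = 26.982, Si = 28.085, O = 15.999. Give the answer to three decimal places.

1.975 Al apfu

MgO (M=40.304): mol = 0.62698; Mg = 0.62698, O = 0.62698.
FeO (M=71.844): mol = 0.09298; Fe = 0.09298, O = 0.09298.
Al2O3 (M=101.961): mol = 0.23833; Al = 0.47666, O = 0.71499.
SiO2 (M=60.083): mol = 0.73066; Si = 0.73066, O = 1.46132.
ΣO = 2.89627; factor = 12/ΣO = 4.14326.
Al apfu = 0.47666 × 4.14326 = 1.975.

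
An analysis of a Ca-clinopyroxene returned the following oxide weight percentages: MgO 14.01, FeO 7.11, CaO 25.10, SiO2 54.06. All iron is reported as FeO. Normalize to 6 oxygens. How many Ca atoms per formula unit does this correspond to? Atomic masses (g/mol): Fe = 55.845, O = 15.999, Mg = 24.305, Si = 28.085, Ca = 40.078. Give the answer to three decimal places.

MgO (M=40.304): mol = 0.34761; Mg = 0.34761, O = 0.34761.
FeO (M=71.844): mol = 0.09896; Fe = 0.09896, O = 0.09896.
CaO (M=56.077): mol = 0.44760; Ca = 0.44760, O = 0.44760.
SiO2 (M=60.083): mol = 0.89976; Si = 0.89976, O = 1.79952.
ΣO = 2.69369; factor = 6/ΣO = 2.22743.
Ca apfu = 0.44760 × 2.22743 = 0.997.

0.997 Ca apfu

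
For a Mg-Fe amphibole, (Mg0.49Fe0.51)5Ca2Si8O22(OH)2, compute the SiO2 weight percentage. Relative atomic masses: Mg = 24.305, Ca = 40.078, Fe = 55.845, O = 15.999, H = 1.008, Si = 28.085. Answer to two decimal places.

M((Mg0.49Fe0.51)5Ca2Si8O22(OH)2) = 892.780 g/mol; M(SiO2) = 60.083 g/mol.
Moles SiO2 per formula unit = 8 Si ÷ 1 = 8.0000.
SiO2 fraction = (8.0000 × 60.083) / 892.780 = 480.664/892.780 = 0.5384.

53.84 wt%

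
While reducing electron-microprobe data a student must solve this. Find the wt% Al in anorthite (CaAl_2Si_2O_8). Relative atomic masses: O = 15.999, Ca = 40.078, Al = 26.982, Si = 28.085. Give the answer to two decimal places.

Formula mass = 1·40.078 + 2·26.982 + 2·28.085 + 8·15.999 = 278.204 g/mol, of which 53.964 g is Al.
So Al makes up 53.964/278.204 = 0.1940 of the mass, i.e. 19.40%.

19.40 wt%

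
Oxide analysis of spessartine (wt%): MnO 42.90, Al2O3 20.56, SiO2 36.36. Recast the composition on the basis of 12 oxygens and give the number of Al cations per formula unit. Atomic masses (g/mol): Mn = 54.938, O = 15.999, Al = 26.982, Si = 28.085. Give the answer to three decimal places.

2.000 Al apfu

42.90 wt% MnO ÷ 70.937 g/mol = 0.60476 mol, giving 0.60476 Mn and 0.60476 O.
20.56 wt% Al2O3 ÷ 101.961 g/mol = 0.20165 mol, giving 0.40330 Al and 0.60495 O.
36.36 wt% SiO2 ÷ 60.083 g/mol = 0.60516 mol, giving 0.60516 Si and 1.21032 O.
Oxygen sums to 2.42003; scaling by 12/2.42003 = 4.95862 puts the formula on 12 O.
Al: 0.40330 × 4.95862 = 2.000 atoms per formula unit.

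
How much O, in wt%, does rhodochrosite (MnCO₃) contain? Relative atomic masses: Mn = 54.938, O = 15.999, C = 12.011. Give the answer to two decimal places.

41.76 wt%

Formula mass = 1*54.938 + 1*12.011 + 3*15.999 = 114.946 g/mol, of which 47.997 g is O.
So O makes up 47.997/114.946 = 0.4176 of the mass, i.e. 41.76%.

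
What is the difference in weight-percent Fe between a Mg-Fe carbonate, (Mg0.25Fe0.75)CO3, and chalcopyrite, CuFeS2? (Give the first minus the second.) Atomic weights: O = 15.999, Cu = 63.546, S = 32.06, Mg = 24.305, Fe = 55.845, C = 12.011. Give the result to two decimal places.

M((Mg0.25Fe0.75)CO3) = 107.968 g/mol, so wt% Fe = 41.884/107.968 × 100 = 38.79%.
M(CuFeS2) = 183.511 g/mol, so wt% Fe = 55.845/183.511 × 100 = 30.43%.
38.79 − 30.43 = 8.36 pp.

8.36 percentage points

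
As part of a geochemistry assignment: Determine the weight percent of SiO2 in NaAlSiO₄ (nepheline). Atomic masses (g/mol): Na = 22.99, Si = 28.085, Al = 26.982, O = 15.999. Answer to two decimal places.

Formula mass = 142.053 g/mol.
1 Si → 1.0000 mol SiO2 per formula unit; M(SiO2) = 60.083, so SiO2 mass = 60.083 g.
60.083/142.053 × 100 = 42.30 wt%.

42.30 wt%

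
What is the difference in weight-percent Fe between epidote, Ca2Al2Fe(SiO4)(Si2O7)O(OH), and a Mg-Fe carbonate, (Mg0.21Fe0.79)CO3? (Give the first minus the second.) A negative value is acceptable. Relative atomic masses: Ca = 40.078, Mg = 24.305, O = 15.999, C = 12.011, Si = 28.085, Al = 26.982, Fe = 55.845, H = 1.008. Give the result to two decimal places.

M(Ca2Al2Fe(SiO4)(Si2O7)O(OH)) = 483.215 g/mol, so wt% Fe = 55.845/483.215 × 100 = 11.56%.
M((Mg0.21Fe0.79)CO3) = 109.230 g/mol, so wt% Fe = 44.118/109.230 × 100 = 40.39%.
11.56 − 40.39 = -28.83 pp.

-28.83 percentage points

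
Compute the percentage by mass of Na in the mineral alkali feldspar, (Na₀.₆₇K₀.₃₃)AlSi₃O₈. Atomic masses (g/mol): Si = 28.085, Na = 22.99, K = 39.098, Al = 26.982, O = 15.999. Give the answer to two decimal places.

M((Na₀.₆₇K₀.₃₃)AlSi₃O₈) = 267.535 g/mol.
Na contributes 0.67 × 22.99 = 15.403 g per mole.
15.403/267.535 = 0.0576 → 5.76%.

5.76 mass %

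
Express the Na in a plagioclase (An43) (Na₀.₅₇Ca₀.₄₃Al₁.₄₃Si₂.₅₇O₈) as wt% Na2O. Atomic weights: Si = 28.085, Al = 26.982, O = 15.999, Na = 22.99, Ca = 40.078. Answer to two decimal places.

6.56 wt%

Formula mass = 269.093 g/mol.
0.57 Na → 0.2850 mol Na2O per formula unit; M(Na2O) = 61.979, so Na2O mass = 17.664 g.
17.664/269.093 × 100 = 6.56 wt%.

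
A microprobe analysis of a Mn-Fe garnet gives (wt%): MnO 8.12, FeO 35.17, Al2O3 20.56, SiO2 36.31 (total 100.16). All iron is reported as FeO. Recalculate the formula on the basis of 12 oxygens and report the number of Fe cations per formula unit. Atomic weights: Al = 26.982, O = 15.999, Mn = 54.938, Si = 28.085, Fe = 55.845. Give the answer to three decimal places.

2.430 Fe apfu

MnO (M=70.937): mol = 0.11447; Mn = 0.11447, O = 0.11447.
FeO (M=71.844): mol = 0.48953; Fe = 0.48953, O = 0.48953.
Al2O3 (M=101.961): mol = 0.20165; Al = 0.40330, O = 0.60495.
SiO2 (M=60.083): mol = 0.60433; Si = 0.60433, O = 1.20866.
ΣO = 2.41761; factor = 12/ΣO = 4.96358.
Fe apfu = 0.48953 × 4.96358 = 2.430.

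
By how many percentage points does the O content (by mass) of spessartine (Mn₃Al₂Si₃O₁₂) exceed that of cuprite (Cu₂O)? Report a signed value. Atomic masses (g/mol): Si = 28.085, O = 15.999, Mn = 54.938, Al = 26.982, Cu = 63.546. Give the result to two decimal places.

M(Mn₃Al₂Si₃O₁₂) = 495.021 g/mol, so wt% O = 191.988/495.021 × 100 = 38.78%.
M(Cu₂O) = 143.091 g/mol, so wt% O = 15.999/143.091 × 100 = 11.18%.
38.78 − 11.18 = 27.60 pp.

27.60 percentage points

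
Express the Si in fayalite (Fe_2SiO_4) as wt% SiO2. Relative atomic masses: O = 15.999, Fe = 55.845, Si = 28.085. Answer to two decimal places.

Formula mass = 203.771 g/mol.
1 Si → 1.0000 mol SiO2 per formula unit; M(SiO2) = 60.083, so SiO2 mass = 60.083 g.
60.083/203.771 × 100 = 29.49 wt%.

29.49 wt%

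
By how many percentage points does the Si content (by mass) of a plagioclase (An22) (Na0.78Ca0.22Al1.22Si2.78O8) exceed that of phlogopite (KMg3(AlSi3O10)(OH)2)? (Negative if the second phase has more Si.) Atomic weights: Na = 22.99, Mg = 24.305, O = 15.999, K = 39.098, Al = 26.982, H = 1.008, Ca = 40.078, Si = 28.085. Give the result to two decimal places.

M(Na0.78Ca0.22Al1.22Si2.78O8) = 265.736 g/mol, so wt% Si = 78.076/265.736 × 100 = 29.38%.
M(KMg3(AlSi3O10)(OH)2) = 417.254 g/mol, so wt% Si = 84.255/417.254 × 100 = 20.19%.
29.38 − 20.19 = 9.19 pp.

9.19 percentage points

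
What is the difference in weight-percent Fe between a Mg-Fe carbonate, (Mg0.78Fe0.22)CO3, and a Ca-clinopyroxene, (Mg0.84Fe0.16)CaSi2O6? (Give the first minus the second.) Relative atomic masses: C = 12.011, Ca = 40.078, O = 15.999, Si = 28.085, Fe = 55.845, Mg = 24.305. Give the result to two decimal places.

First mineral: 12.286 g Fe in 91.252 g formula = 13.46 wt% Fe.
Second mineral: 8.935 g Fe in 221.593 g formula = 4.03 wt% Fe.
13.46% − 4.03% gives a difference of 9.43 percentage points.

9.43 percentage points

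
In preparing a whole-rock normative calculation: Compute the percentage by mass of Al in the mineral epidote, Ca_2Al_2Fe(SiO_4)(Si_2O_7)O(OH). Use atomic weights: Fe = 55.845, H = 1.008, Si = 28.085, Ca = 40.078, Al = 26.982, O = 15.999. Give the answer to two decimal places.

Formula mass = 2×40.078 + 2×26.982 + 1×55.845 + 3×28.085 + 13×15.999 + 1×1.008 = 483.215 g/mol, of which 53.964 g is Al.
So Al makes up 53.964/483.215 = 0.1117 of the mass, i.e. 11.17%.

11.17 weight percent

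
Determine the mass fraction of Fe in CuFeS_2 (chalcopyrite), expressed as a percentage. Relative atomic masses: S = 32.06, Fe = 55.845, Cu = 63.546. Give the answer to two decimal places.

30.43 mass %

Molar mass of CuFeS_2: 1·63.546 + 1·55.845 + 2·32.06 = 183.511 g/mol.
Mass of Fe per formula unit: 1 × 55.845 = 55.845 g.
Weight fraction Fe = 55.845 / 183.511 = 0.3043.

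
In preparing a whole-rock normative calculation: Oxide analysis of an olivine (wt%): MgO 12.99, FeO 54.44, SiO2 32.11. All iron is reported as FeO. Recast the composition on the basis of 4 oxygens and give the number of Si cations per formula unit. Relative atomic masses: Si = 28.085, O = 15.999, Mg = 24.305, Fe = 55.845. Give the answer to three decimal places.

MgO: 12.99/40.304 = 0.32230 mol → 0.32230 mol Mg, 0.32230 mol O.
FeO: 54.44/71.844 = 0.75775 mol → 0.75775 mol Fe, 0.75775 mol O.
SiO2: 32.11/60.083 = 0.53443 mol → 0.53443 mol Si, 1.06886 mol O.
Total oxygen = 2.14891 mol. Normalization factor = 4/2.14891 = 1.86141.
Si per 4 O = 0.53443 × 1.86141 = 0.995.

0.995 Si apfu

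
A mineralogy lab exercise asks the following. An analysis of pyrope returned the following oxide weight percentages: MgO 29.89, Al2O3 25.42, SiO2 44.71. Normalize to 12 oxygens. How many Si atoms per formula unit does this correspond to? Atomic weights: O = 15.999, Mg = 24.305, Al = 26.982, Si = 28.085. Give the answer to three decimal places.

2.999 Si apfu

29.89 wt% MgO ÷ 40.304 g/mol = 0.74161 mol, giving 0.74161 Mg and 0.74161 O.
25.42 wt% Al2O3 ÷ 101.961 g/mol = 0.24931 mol, giving 0.49862 Al and 0.74793 O.
44.71 wt% SiO2 ÷ 60.083 g/mol = 0.74414 mol, giving 0.74414 Si and 1.48828 O.
Oxygen sums to 2.97782; scaling by 12/2.97782 = 4.02979 puts the formula on 12 O.
Si: 0.74414 × 4.02979 = 2.999 atoms per formula unit.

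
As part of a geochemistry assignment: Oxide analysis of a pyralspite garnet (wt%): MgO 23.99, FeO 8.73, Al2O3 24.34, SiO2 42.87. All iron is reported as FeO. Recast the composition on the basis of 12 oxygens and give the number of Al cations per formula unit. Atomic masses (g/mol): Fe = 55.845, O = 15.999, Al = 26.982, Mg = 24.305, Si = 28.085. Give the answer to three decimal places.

MgO (M=40.304): mol = 0.59523; Mg = 0.59523, O = 0.59523.
FeO (M=71.844): mol = 0.12151; Fe = 0.12151, O = 0.12151.
Al2O3 (M=101.961): mol = 0.23872; Al = 0.47744, O = 0.71616.
SiO2 (M=60.083): mol = 0.71351; Si = 0.71351, O = 1.42702.
ΣO = 2.85992; factor = 12/ΣO = 4.19592.
Al apfu = 0.47744 × 4.19592 = 2.003.

2.003 Al apfu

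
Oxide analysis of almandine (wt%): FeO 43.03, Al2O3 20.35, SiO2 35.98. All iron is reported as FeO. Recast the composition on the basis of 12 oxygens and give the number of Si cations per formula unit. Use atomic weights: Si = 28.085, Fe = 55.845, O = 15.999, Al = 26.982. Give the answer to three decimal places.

FeO (M=71.844): mol = 0.59894; Fe = 0.59894, O = 0.59894.
Al2O3 (M=101.961): mol = 0.19959; Al = 0.39918, O = 0.59877.
SiO2 (M=60.083): mol = 0.59884; Si = 0.59884, O = 1.19768.
ΣO = 2.39539; factor = 12/ΣO = 5.00962.
Si apfu = 0.59884 × 5.00962 = 3.000.

3.000 Si apfu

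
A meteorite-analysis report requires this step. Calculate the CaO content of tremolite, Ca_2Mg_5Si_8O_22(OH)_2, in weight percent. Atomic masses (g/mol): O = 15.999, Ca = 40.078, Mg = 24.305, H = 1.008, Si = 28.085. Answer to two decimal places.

M(Ca_2Mg_5Si_8O_22(OH)_2) = 812.353 g/mol; M(CaO) = 56.077 g/mol.
Moles CaO per formula unit = 2 Ca ÷ 1 = 2.0000.
CaO fraction = (2.0000 × 56.077) / 812.353 = 112.154/812.353 = 0.1381.

13.81 wt%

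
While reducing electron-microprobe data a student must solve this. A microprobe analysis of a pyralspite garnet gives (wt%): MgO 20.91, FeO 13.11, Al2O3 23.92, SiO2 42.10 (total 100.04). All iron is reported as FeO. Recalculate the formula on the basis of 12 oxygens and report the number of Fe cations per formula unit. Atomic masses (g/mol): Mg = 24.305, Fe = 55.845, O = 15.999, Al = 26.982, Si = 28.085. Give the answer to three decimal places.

0.780 Fe apfu

MgO (M=40.304): mol = 0.51881; Mg = 0.51881, O = 0.51881.
FeO (M=71.844): mol = 0.18248; Fe = 0.18248, O = 0.18248.
Al2O3 (M=101.961): mol = 0.23460; Al = 0.46920, O = 0.70380.
SiO2 (M=60.083): mol = 0.70070; Si = 0.70070, O = 1.40140.
ΣO = 2.80649; factor = 12/ΣO = 4.27580.
Fe apfu = 0.18248 × 4.27580 = 0.780.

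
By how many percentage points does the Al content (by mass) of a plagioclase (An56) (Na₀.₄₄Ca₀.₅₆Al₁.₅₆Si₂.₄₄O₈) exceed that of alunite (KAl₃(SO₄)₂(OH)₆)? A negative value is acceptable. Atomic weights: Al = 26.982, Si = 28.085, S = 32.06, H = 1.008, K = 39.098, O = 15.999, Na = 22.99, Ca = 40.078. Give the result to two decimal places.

-4.02 percentage points

M(Na₀.₄₄Ca₀.₅₆Al₁.₅₆Si₂.₄₄O₈) = 271.171 g/mol, so wt% Al = 42.092/271.171 × 100 = 15.52%.
M(KAl₃(SO₄)₂(OH)₆) = 414.198 g/mol, so wt% Al = 80.946/414.198 × 100 = 19.54%.
15.52 − 19.54 = -4.02 pp.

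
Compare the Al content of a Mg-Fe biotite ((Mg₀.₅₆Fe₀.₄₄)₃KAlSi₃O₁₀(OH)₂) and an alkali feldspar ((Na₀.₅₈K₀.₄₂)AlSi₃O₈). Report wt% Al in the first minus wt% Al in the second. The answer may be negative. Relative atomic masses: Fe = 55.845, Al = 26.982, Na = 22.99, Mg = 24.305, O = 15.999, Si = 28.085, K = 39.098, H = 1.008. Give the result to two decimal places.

-4.15 percentage points

M((Mg₀.₅₆Fe₀.₄₄)₃KAlSi₃O₁₀(OH)₂) = 458.887 g/mol, so wt% Al = 26.982/458.887 × 100 = 5.88%.
M((Na₀.₅₈K₀.₄₂)AlSi₃O₈) = 268.984 g/mol, so wt% Al = 26.982/268.984 × 100 = 10.03%.
5.88 − 10.03 = -4.15 pp.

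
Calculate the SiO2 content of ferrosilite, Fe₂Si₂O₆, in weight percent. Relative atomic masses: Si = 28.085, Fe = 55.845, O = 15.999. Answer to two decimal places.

45.54 wt%

Formula mass = 263.854 g/mol.
2 Si → 2.0000 mol SiO2 per formula unit; M(SiO2) = 60.083, so SiO2 mass = 120.166 g.
120.166/263.854 × 100 = 45.54 wt%.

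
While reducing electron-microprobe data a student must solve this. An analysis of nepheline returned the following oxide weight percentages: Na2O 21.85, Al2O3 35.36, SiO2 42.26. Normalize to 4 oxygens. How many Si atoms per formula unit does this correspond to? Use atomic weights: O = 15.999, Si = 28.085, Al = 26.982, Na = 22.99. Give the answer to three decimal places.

1.005 Si apfu

21.85 wt% Na2O ÷ 61.979 g/mol = 0.35254 mol, giving 0.70508 Na and 0.35254 O.
35.36 wt% Al2O3 ÷ 101.961 g/mol = 0.34680 mol, giving 0.69360 Al and 1.04040 O.
42.26 wt% SiO2 ÷ 60.083 g/mol = 0.70336 mol, giving 0.70336 Si and 1.40672 O.
Oxygen sums to 2.79966; scaling by 4/2.79966 = 1.42874 puts the formula on 4 O.
Si: 0.70336 × 1.42874 = 1.005 atoms per formula unit.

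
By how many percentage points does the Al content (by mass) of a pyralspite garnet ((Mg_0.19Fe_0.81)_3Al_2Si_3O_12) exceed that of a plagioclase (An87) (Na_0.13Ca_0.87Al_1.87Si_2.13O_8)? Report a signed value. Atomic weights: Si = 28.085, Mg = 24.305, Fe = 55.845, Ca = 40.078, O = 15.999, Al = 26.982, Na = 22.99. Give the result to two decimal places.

-7.02 percentage points

First mineral: 53.964 g Al in 479.764 g formula = 11.25 wt% Al.
Second mineral: 50.456 g Al in 276.126 g formula = 18.27 wt% Al.
11.25% − 18.27% gives a difference of -7.02 percentage points.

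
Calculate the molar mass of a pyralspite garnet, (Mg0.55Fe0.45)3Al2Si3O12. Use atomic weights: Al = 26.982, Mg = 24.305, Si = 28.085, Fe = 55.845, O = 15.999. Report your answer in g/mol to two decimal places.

445.70 g/mol

M = 1.65(24.305) + 1.35(55.845) + 2(26.982) + 3(28.085) + 12(15.999)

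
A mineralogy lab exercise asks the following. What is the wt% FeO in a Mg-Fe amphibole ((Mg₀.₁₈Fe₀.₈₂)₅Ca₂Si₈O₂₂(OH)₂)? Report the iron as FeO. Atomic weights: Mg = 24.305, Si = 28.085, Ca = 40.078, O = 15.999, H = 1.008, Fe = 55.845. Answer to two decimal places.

Molar mass of (Mg₀.₁₈Fe₀.₈₂)₅Ca₂Si₈O₂₂(OH)₂ = 0.90·24.305 + 4.10·55.845 + 2·40.078 + 8·28.085 + 24·15.999 + 2·1.008 = 941.667 g/mol.
Each formula unit contains 4.10 Fe, equivalent to 4.10/1 = 4.1000 mol FeO.
M(FeO) = 1×55.845 + 1×15.999 = 71.844 g/mol.
Mass of FeO per formula unit = 4.1000 × 71.844 = 294.560 g.
FeO wt% = 294.560 / 941.667 × 100 = 31.28%.

31.28 wt%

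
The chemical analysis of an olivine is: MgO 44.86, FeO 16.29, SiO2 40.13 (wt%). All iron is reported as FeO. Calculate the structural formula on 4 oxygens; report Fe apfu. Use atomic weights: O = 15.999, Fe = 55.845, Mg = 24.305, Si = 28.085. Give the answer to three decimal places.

0.339 Fe apfu

MgO: 44.86/40.304 = 1.11304 mol → 1.11304 mol Mg, 1.11304 mol O.
FeO: 16.29/71.844 = 0.22674 mol → 0.22674 mol Fe, 0.22674 mol O.
SiO2: 40.13/60.083 = 0.66791 mol → 0.66791 mol Si, 1.33582 mol O.
Total oxygen = 2.67560 mol. Normalization factor = 4/2.67560 = 1.49499.
Fe per 4 O = 0.22674 × 1.49499 = 0.339.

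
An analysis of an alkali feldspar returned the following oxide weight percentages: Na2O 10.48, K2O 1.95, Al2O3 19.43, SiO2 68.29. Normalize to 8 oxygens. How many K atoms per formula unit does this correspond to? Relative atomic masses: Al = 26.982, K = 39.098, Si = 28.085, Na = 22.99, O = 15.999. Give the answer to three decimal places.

10.48 wt% Na2O ÷ 61.979 g/mol = 0.16909 mol, giving 0.33818 Na and 0.16909 O.
1.95 wt% K2O ÷ 94.195 g/mol = 0.02070 mol, giving 0.04140 K and 0.02070 O.
19.43 wt% Al2O3 ÷ 101.961 g/mol = 0.19056 mol, giving 0.38112 Al and 0.57168 O.
68.29 wt% SiO2 ÷ 60.083 g/mol = 1.13659 mol, giving 1.13659 Si and 2.27318 O.
Oxygen sums to 3.03465; scaling by 8/3.03465 = 2.63622 puts the formula on 8 O.
K: 0.04140 × 2.63622 = 0.109 atoms per formula unit.

0.109 K apfu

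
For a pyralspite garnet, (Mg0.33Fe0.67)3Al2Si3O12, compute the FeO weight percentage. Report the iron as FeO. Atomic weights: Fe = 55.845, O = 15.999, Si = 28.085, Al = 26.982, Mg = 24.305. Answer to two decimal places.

30.95 wt%

Formula mass = 466.517 g/mol.
2.01 Fe → 2.0100 mol FeO per formula unit; M(FeO) = 71.844, so FeO mass = 144.406 g.
144.406/466.517 × 100 = 30.95 wt%.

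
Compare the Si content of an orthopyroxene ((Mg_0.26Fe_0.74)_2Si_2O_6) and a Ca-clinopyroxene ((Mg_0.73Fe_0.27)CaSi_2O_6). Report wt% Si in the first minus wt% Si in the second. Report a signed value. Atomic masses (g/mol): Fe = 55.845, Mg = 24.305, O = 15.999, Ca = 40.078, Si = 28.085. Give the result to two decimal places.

First mineral: 56.170 g Si in 247.453 g formula = 22.70 wt% Si.
Second mineral: 56.170 g Si in 225.063 g formula = 24.96 wt% Si.
22.70% − 24.96% gives a difference of -2.26 percentage points.

-2.26 percentage points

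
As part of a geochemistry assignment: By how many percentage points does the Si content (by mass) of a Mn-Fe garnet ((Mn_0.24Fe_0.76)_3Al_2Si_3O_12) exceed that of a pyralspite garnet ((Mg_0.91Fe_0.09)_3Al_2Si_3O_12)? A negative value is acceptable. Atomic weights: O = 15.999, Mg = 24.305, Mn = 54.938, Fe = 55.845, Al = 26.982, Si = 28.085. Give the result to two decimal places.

First mineral: 84.255 g Si in 497.089 g formula = 16.95 wt% Si.
Second mineral: 84.255 g Si in 411.638 g formula = 20.47 wt% Si.
16.95% − 20.47% gives a difference of -3.52 percentage points.

-3.52 percentage points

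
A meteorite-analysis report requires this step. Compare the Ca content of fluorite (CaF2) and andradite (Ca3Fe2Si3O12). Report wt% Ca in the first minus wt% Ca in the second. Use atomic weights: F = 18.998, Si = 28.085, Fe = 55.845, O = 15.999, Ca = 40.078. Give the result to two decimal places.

Ca in CaF2: molar mass 78.074 g/mol; 1×40.078 = 40.078 g → 51.33 wt%.
Ca in Ca3Fe2Si3O12: molar mass 508.167 g/mol; 3×40.078 = 120.234 g → 23.66 wt%.
Difference = 51.33 − 23.66 = 27.67 percentage points.

27.67 percentage points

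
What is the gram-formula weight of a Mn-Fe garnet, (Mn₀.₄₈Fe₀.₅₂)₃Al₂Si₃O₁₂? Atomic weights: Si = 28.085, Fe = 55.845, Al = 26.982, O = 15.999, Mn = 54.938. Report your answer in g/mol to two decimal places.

496.44 g/mol

M = 1.44·54.938 + 1.56·55.845 + 2·26.982 + 3·28.085 + 12·15.999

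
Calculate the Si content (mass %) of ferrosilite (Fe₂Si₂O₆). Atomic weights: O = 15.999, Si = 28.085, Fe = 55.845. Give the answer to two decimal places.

Molar mass of Fe₂Si₂O₆: 2·55.845 + 2·28.085 + 6·15.999 = 263.854 g/mol.
Mass of Si per formula unit: 2 × 28.085 = 56.170 g.
Weight fraction Si = 56.170 / 263.854 = 0.2129.

21.29 mass %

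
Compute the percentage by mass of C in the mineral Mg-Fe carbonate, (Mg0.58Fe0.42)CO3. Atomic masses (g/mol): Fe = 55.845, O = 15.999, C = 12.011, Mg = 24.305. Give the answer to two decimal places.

12.31 wt%

Molar mass of (Mg0.58Fe0.42)CO3: 0.58·24.305 + 0.42·55.845 + 1·12.011 + 3·15.999 = 97.560 g/mol.
Mass of C per formula unit: 1 × 12.011 = 12.011 g.
Weight fraction C = 12.011 / 97.560 = 0.1231.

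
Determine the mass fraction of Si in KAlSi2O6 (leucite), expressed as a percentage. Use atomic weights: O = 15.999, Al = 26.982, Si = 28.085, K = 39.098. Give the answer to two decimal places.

Molar mass of KAlSi2O6: 1*39.098 + 1*26.982 + 2*28.085 + 6*15.999 = 218.244 g/mol.
Mass of Si per formula unit: 2 × 28.085 = 56.170 g.
Weight fraction Si = 56.170 / 218.244 = 0.2574.

25.74 mass %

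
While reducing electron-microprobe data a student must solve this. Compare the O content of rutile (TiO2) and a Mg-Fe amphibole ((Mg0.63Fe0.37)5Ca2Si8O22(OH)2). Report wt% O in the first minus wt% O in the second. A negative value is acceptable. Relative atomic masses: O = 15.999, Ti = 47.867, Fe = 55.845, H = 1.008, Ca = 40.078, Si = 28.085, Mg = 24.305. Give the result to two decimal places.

First mineral: 31.998 g O in 79.865 g formula = 40.07 wt% O.
Second mineral: 383.976 g O in 870.702 g formula = 44.10 wt% O.
40.07% − 44.10% gives a difference of -4.03 percentage points.

-4.03 percentage points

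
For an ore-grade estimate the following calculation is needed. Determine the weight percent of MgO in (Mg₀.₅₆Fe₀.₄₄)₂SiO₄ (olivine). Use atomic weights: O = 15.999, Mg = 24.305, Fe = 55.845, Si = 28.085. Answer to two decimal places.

26.80 wt%

M((Mg₀.₅₆Fe₀.₄₄)₂SiO₄) = 168.446 g/mol; M(MgO) = 40.304 g/mol.
Moles MgO per formula unit = 1.12 Mg ÷ 1 = 1.1200.
MgO fraction = (1.1200 × 40.304) / 168.446 = 45.140/168.446 = 0.2680.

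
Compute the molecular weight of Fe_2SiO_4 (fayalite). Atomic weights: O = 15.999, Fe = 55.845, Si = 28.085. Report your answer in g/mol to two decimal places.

203.77 g/mol

Fe: 2 × 55.845 = 111.6900
Si: 1 × 28.085 = 28.0850
O: 4 × 15.999 = 63.9960
Summing the contributions gives the formula mass.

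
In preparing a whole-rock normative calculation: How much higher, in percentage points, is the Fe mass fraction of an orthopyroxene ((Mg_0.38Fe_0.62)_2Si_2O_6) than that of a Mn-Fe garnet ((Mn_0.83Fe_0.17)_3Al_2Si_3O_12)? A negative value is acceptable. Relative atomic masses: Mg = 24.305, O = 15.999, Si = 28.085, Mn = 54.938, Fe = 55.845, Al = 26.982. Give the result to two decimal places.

23.12 percentage points

Fe in (Mg_0.38Fe_0.62)_2Si_2O_6: molar mass 239.884 g/mol; 1.24×55.845 = 69.248 g → 28.87 wt%.
Fe in (Mn_0.83Fe_0.17)_3Al_2Si_3O_12: molar mass 495.484 g/mol; 0.51×55.845 = 28.481 g → 5.75 wt%.
Difference = 28.87 − 5.75 = 23.12 percentage points.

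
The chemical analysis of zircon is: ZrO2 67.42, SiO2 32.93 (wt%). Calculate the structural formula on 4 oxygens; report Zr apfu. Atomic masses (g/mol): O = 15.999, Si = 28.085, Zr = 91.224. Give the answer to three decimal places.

0.999 Zr apfu

ZrO2: 67.42/123.222 = 0.54714 mol → 0.54714 mol Zr, 1.09428 mol O.
SiO2: 32.93/60.083 = 0.54808 mol → 0.54808 mol Si, 1.09616 mol O.
Total oxygen = 2.19044 mol. Normalization factor = 4/2.19044 = 1.82612.
Zr per 4 O = 0.54714 × 1.82612 = 0.999.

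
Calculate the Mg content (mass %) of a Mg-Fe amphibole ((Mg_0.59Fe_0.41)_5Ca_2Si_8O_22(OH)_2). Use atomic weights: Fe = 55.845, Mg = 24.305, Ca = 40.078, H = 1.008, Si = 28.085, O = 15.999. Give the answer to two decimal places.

Molar mass of (Mg_0.59Fe_0.41)_5Ca_2Si_8O_22(OH)_2: 2.95×24.305 + 2.05×55.845 + 2×40.078 + 8×28.085 + 24×15.999 + 2×1.008 = 877.010 g/mol.
Mass of Mg per formula unit: 2.95 × 24.305 = 71.700 g.
Weight fraction Mg = 71.700 / 877.010 = 0.0818.

8.18 mass %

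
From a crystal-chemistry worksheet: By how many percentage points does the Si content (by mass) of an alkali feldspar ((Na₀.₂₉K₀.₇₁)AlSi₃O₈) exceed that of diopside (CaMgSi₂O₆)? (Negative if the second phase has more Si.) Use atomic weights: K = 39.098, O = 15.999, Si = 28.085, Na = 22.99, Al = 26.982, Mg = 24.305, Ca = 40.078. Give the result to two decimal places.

M((Na₀.₂₉K₀.₇₁)AlSi₃O₈) = 273.656 g/mol, so wt% Si = 84.255/273.656 × 100 = 30.79%.
M(CaMgSi₂O₆) = 216.547 g/mol, so wt% Si = 56.170/216.547 × 100 = 25.94%.
30.79 − 25.94 = 4.85 pp.

4.85 percentage points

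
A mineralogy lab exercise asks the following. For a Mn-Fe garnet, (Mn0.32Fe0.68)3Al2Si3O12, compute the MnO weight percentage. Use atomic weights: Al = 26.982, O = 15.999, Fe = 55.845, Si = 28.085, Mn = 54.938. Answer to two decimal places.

13.71 wt%

Molar mass of (Mn0.32Fe0.68)3Al2Si3O12 = 0.96*54.938 + 2.04*55.845 + 2*26.982 + 3*28.085 + 12*15.999 = 496.871 g/mol.
Each formula unit contains 0.96 Mn, equivalent to 0.96/1 = 0.9600 mol MnO.
M(MnO) = 1×54.938 + 1×15.999 = 70.937 g/mol.
Mass of MnO per formula unit = 0.9600 × 70.937 = 68.100 g.
MnO wt% = 68.100 / 496.871 × 100 = 13.71%.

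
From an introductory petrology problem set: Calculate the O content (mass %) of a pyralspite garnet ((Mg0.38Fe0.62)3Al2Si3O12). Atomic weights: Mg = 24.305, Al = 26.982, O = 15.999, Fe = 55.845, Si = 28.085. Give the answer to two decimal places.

41.58 mass %

Formula mass = 1.14*24.305 + 1.86*55.845 + 2*26.982 + 3*28.085 + 12*15.999 = 461.786 g/mol, of which 191.988 g is O.
So O makes up 191.988/461.786 = 0.4158 of the mass, i.e. 41.58%.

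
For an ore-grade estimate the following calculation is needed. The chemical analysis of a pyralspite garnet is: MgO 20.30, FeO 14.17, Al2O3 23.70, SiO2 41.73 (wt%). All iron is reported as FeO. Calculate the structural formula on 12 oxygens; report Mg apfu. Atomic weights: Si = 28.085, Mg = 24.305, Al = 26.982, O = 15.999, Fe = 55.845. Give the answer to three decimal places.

MgO: 20.30/40.304 = 0.50367 mol → 0.50367 mol Mg, 0.50367 mol O.
FeO: 14.17/71.844 = 0.19723 mol → 0.19723 mol Fe, 0.19723 mol O.
Al2O3: 23.70/101.961 = 0.23244 mol → 0.46488 mol Al, 0.69732 mol O.
SiO2: 41.73/60.083 = 0.69454 mol → 0.69454 mol Si, 1.38908 mol O.
Total oxygen = 2.78730 mol. Normalization factor = 12/2.78730 = 4.30524.
Mg per 12 O = 0.50367 × 4.30524 = 2.168.

2.168 Mg apfu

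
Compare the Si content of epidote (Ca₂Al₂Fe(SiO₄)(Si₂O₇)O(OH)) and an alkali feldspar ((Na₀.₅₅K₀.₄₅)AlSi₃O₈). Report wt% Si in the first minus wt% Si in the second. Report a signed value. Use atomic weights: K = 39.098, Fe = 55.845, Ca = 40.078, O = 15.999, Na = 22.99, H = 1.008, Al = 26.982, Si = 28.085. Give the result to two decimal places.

-13.83 percentage points

Si in Ca₂Al₂Fe(SiO₄)(Si₂O₇)O(OH): molar mass 483.215 g/mol; 3×28.085 = 84.255 g → 17.44 wt%.
Si in (Na₀.₅₅K₀.₄₅)AlSi₃O₈: molar mass 269.468 g/mol; 3×28.085 = 84.255 g → 31.27 wt%.
Difference = 17.44 − 31.27 = -13.83 percentage points.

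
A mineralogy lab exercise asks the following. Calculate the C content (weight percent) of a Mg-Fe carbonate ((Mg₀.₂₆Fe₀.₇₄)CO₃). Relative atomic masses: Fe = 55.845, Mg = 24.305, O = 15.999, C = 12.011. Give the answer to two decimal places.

M((Mg₀.₂₆Fe₀.₇₄)CO₃) = 107.653 g/mol.
C contributes 1 × 12.011 = 12.011 g per mole.
12.011/107.653 = 0.1116 → 11.16%.

11.16 weight percent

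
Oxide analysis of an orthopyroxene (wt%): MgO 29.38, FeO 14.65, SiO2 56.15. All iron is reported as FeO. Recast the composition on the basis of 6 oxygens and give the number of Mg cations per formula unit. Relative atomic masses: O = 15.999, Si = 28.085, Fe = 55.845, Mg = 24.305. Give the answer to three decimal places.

1.561 Mg apfu

MgO: 29.38/40.304 = 0.72896 mol → 0.72896 mol Mg, 0.72896 mol O.
FeO: 14.65/71.844 = 0.20391 mol → 0.20391 mol Fe, 0.20391 mol O.
SiO2: 56.15/60.083 = 0.93454 mol → 0.93454 mol Si, 1.86908 mol O.
Total oxygen = 2.80195 mol. Normalization factor = 6/2.80195 = 2.14137.
Mg per 6 O = 0.72896 × 2.14137 = 1.561.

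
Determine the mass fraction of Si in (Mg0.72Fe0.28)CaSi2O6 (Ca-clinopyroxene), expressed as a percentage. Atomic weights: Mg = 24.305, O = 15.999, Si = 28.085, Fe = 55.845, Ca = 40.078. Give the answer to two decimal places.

Formula mass = 0.72*24.305 + 0.28*55.845 + 1*40.078 + 2*28.085 + 6*15.999 = 225.378 g/mol, of which 56.170 g is Si.
So Si makes up 56.170/225.378 = 0.2492 of the mass, i.e. 24.92%.

24.92 wt%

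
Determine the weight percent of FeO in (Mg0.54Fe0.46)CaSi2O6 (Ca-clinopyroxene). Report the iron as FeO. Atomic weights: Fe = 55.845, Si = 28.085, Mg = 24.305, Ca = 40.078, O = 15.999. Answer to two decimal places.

14.30 wt%

M((Mg0.54Fe0.46)CaSi2O6) = 231.055 g/mol; M(FeO) = 71.844 g/mol.
Moles FeO per formula unit = 0.46 Fe ÷ 1 = 0.4600.
FeO fraction = (0.4600 × 71.844) / 231.055 = 33.048/231.055 = 0.1430.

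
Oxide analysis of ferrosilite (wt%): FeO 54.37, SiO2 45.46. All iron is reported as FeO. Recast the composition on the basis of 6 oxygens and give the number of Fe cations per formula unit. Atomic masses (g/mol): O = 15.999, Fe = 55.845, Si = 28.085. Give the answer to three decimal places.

54.37 wt% FeO ÷ 71.844 g/mol = 0.75678 mol, giving 0.75678 Fe and 0.75678 O.
45.46 wt% SiO2 ÷ 60.083 g/mol = 0.75662 mol, giving 0.75662 Si and 1.51324 O.
Oxygen sums to 2.27002; scaling by 6/2.27002 = 2.64315 puts the formula on 6 O.
Fe: 0.75678 × 2.64315 = 2.000 atoms per formula unit.

2.000 Fe apfu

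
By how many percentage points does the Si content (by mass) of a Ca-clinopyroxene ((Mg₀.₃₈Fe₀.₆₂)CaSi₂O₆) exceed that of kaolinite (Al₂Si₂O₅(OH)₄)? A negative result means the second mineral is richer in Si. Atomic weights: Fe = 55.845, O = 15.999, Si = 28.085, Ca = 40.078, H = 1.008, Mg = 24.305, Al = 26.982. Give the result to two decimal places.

Si in (Mg₀.₃₈Fe₀.₆₂)CaSi₂O₆: molar mass 236.102 g/mol; 2×28.085 = 56.170 g → 23.79 wt%.
Si in Al₂Si₂O₅(OH)₄: molar mass 258.157 g/mol; 2×28.085 = 56.170 g → 21.76 wt%.
Difference = 23.79 − 21.76 = 2.03 percentage points.

2.03 percentage points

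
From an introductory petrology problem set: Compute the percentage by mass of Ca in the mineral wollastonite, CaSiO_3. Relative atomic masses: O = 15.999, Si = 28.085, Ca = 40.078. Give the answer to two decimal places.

34.50 mass %

Formula mass = 1*40.078 + 1*28.085 + 3*15.999 = 116.160 g/mol, of which 40.078 g is Ca.
So Ca makes up 40.078/116.160 = 0.3450 of the mass, i.e. 34.50%.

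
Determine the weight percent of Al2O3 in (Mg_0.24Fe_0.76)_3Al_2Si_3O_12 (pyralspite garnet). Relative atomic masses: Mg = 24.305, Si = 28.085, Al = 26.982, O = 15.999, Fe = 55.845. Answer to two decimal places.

21.46 wt%

Formula mass = 475.033 g/mol.
2 Al → 1.0000 mol Al2O3 per formula unit; M(Al2O3) = 101.961, so Al2O3 mass = 101.961 g.
101.961/475.033 × 100 = 21.46 wt%.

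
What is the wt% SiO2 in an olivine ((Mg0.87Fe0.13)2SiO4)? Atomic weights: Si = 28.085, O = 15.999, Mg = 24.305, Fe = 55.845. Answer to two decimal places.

Molar mass of (Mg0.87Fe0.13)2SiO4 = 1.74·24.305 + 0.26·55.845 + 1·28.085 + 4·15.999 = 148.891 g/mol.
Each formula unit contains 1 Si, equivalent to 1/1 = 1.0000 mol SiO2.
M(SiO2) = 1×28.085 + 2×15.999 = 60.083 g/mol.
Mass of SiO2 per formula unit = 1.0000 × 60.083 = 60.083 g.
SiO2 wt% = 60.083 / 148.891 × 100 = 40.35%.

40.35 wt%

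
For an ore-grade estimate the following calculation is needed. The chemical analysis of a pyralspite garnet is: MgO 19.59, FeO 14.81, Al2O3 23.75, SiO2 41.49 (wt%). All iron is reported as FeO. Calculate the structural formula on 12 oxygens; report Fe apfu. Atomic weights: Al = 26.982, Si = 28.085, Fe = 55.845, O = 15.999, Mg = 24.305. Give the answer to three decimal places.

0.892 Fe apfu

MgO: 19.59/40.304 = 0.48606 mol → 0.48606 mol Mg, 0.48606 mol O.
FeO: 14.81/71.844 = 0.20614 mol → 0.20614 mol Fe, 0.20614 mol O.
Al2O3: 23.75/101.961 = 0.23293 mol → 0.46586 mol Al, 0.69879 mol O.
SiO2: 41.49/60.083 = 0.69054 mol → 0.69054 mol Si, 1.38108 mol O.
Total oxygen = 2.77207 mol. Normalization factor = 12/2.77207 = 4.32890.
Fe per 12 O = 0.20614 × 4.32890 = 0.892.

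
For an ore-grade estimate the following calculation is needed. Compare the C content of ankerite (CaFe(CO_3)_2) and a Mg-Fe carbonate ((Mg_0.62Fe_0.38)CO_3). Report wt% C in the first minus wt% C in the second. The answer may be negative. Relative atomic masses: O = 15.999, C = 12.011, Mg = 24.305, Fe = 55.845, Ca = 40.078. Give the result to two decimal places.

M(CaFe(CO_3)_2) = 215.939 g/mol, so wt% C = 24.022/215.939 × 100 = 11.12%.
M((Mg_0.62Fe_0.38)CO_3) = 96.298 g/mol, so wt% C = 12.011/96.298 × 100 = 12.47%.
11.12 − 12.47 = -1.35 pp.

-1.35 percentage points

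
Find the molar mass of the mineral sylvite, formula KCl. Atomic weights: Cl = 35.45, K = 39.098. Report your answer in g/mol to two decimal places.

74.55 g/mol

K: 1 × 39.098 = 39.0980
Cl: 1 × 35.45 = 35.4500
Summing the contributions gives the formula mass.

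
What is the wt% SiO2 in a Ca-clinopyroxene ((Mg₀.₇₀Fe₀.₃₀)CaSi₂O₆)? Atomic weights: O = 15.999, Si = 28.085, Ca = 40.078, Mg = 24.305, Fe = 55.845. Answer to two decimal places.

Formula mass = 226.009 g/mol.
2 Si → 2.0000 mol SiO2 per formula unit; M(SiO2) = 60.083, so SiO2 mass = 120.166 g.
120.166/226.009 × 100 = 53.17 wt%.

53.17 wt%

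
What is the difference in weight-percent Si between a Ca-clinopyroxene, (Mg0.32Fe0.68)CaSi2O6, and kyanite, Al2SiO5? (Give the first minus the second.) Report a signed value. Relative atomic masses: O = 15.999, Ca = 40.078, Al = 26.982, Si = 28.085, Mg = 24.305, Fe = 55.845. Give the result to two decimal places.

M((Mg0.32Fe0.68)CaSi2O6) = 237.994 g/mol, so wt% Si = 56.170/237.994 × 100 = 23.60%.
M(Al2SiO5) = 162.044 g/mol, so wt% Si = 28.085/162.044 × 100 = 17.33%.
23.60 − 17.33 = 6.27 pp.

6.27 percentage points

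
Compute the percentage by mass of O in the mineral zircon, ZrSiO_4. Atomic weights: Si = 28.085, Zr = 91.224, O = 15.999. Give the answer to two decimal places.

M(ZrSiO_4) = 183.305 g/mol.
O contributes 4 × 15.999 = 63.996 g per mole.
63.996/183.305 = 0.3491 → 34.91%.

34.91 weight percent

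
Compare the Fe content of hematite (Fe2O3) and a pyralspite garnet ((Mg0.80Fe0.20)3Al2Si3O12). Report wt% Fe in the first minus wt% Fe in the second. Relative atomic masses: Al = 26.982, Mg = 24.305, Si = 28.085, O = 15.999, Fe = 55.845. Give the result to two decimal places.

62.00 percentage points

First mineral: 111.690 g Fe in 159.687 g formula = 69.94 wt% Fe.
Second mineral: 33.507 g Fe in 422.046 g formula = 7.94 wt% Fe.
69.94% − 7.94% gives a difference of 62.00 percentage points.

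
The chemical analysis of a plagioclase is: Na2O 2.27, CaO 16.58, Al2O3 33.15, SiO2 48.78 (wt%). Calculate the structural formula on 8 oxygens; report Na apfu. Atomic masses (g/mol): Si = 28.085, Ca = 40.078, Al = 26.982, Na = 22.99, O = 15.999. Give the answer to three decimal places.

Na2O (M=61.979): mol = 0.03663; Na = 0.07326, O = 0.03663.
CaO (M=56.077): mol = 0.29566; Ca = 0.29566, O = 0.29566.
Al2O3 (M=101.961): mol = 0.32512; Al = 0.65024, O = 0.97536.
SiO2 (M=60.083): mol = 0.81188; Si = 0.81188, O = 1.62376.
ΣO = 2.93141; factor = 8/ΣO = 2.72906.
Na apfu = 0.07326 × 2.72906 = 0.200.

0.200 Na apfu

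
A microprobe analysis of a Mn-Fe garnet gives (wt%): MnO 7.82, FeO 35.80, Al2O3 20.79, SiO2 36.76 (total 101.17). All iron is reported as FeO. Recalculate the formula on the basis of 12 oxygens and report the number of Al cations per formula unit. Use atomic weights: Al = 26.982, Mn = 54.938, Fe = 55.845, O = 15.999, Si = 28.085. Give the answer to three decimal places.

2.002 Al apfu

MnO: 7.82/70.937 = 0.11024 mol → 0.11024 mol Mn, 0.11024 mol O.
FeO: 35.80/71.844 = 0.49830 mol → 0.49830 mol Fe, 0.49830 mol O.
Al2O3: 20.79/101.961 = 0.20390 mol → 0.40780 mol Al, 0.61170 mol O.
SiO2: 36.76/60.083 = 0.61182 mol → 0.61182 mol Si, 1.22364 mol O.
Total oxygen = 2.44388 mol. Normalization factor = 12/2.44388 = 4.91022.
Al per 12 O = 0.40780 × 4.91022 = 2.002.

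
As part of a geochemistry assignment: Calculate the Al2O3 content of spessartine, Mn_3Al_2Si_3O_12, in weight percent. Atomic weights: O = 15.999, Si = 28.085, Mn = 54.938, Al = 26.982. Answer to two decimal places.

M(Mn_3Al_2Si_3O_12) = 495.021 g/mol; M(Al2O3) = 101.961 g/mol.
Moles Al2O3 per formula unit = 2 Al ÷ 2 = 1.0000.
Al2O3 fraction = (1.0000 × 101.961) / 495.021 = 101.961/495.021 = 0.2060.

20.60 wt%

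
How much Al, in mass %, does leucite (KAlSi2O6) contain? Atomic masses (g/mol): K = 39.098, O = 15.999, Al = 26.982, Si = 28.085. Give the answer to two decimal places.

Molar mass of KAlSi2O6: 1×39.098 + 1×26.982 + 2×28.085 + 6×15.999 = 218.244 g/mol.
Mass of Al per formula unit: 1 × 26.982 = 26.982 g.
Weight fraction Al = 26.982 / 218.244 = 0.1236.

12.36 mass %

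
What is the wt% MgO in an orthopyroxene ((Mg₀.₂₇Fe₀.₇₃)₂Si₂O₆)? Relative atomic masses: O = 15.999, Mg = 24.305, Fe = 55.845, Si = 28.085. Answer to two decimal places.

8.82 wt%

M((Mg₀.₂₇Fe₀.₇₃)₂Si₂O₆) = 246.822 g/mol; M(MgO) = 40.304 g/mol.
Moles MgO per formula unit = 0.54 Mg ÷ 1 = 0.5400.
MgO fraction = (0.5400 × 40.304) / 246.822 = 21.764/246.822 = 0.0882.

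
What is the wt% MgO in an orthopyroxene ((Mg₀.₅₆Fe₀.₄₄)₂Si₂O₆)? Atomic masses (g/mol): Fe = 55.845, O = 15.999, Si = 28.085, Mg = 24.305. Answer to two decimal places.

19.75 wt%

M((Mg₀.₅₆Fe₀.₄₄)₂Si₂O₆) = 228.529 g/mol; M(MgO) = 40.304 g/mol.
Moles MgO per formula unit = 1.12 Mg ÷ 1 = 1.1200.
MgO fraction = (1.1200 × 40.304) / 228.529 = 45.140/228.529 = 0.1975.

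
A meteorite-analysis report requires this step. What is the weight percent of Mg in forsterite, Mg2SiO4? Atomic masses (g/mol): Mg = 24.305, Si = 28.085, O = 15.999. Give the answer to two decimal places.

M(Mg2SiO4) = 140.691 g/mol.
Mg contributes 2 × 24.305 = 48.610 g per mole.
48.610/140.691 = 0.3455 → 34.55%.

34.55 weight percent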